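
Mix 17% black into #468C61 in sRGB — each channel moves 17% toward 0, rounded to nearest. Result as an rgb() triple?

rgb(58, 116, 81)

#468C61 is rgb(70, 140, 97).
Per channel, c → c + 0.17(0 − c):
  R: 70 + 0.17×(0−70) = 70 − 11.9 = 58.1 → 58
  G: 140 + 0.17×(0−140) = 140 − 23.8 = 116.2 → 116
  B: 97 − 16.49 = 80.51 → 81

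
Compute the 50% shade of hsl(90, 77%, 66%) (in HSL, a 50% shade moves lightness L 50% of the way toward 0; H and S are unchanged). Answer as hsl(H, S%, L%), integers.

hsl(90, 77%, 33%)

L moves 50% from 66 toward 0: 66 − 33 = 33 → 33.
H and S are unchanged.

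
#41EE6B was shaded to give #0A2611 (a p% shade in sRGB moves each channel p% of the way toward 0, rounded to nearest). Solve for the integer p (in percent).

84%

#41EE6B is rgb(65, 238, 107); #0A2611 is rgb(10, 38, 17).
On the G channel (widest range): 38 ≈ 238 + (p/100)(0 − 238), so p ≈ 100×(38 − 238)/(0 − 238) = -20000/-238 = 84.03.
p = 84 reproduces all three channels after rounding.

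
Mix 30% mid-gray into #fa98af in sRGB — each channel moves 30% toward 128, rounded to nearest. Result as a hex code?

#d591a1

#fa98af is rgb(250, 152, 175).
A 30% tone moves each channel 30% toward 128:
  R: 250 + 0.3×(128−250) = 250 − 36.6 = 213.4 → 213
  G: 152 − 7.2 = 144.8 → 145
  B: 175 − 14.1 = 160.9 → 161
rgb(213, 145, 161) = #d591a1.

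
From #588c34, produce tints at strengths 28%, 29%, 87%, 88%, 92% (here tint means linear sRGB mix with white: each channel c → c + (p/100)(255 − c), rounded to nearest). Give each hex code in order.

#87ac6d, #88ad6f, #e9f0e5, #ebf1e7, #f2f6ef

#588c34 is rgb(88, 140, 52).
28%: (88 + 46.76 = 134.76→135, 140 + 32.2 = 172.2→172, 52 + 56.84 = 108.84→109) → #87ac6d
29%: (88 + 48.43 = 136.43→136, 140 + 33.35 = 173.35→173, 52 + 58.87 = 110.87→111) → #88ad6f
87%: (88 + 145.29 = 233.29→233, 140 + 100.05 = 240.05→240, 52 + 176.61 = 228.61→229) → #e9f0e5
88%: (88 + 146.96 = 234.96→235, 140 + 101.2 = 241.2→241, 52 + 178.64 = 230.64→231) → #ebf1e7
92%: (88 + 153.64 = 241.64→242, 140 + 105.8 = 245.8→246, 52 + 186.76 = 238.76→239) → #f2f6ef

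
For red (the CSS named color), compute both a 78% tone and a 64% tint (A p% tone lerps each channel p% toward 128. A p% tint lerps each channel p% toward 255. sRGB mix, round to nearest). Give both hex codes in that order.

#9C6464, #FFA3A3

CSS red is rgb(255, 0, 0).
78% tone:
  R: 255 − 99.06 = 155.94 → 156
  G: 0 + 99.84 = 99.84 → 100
  B: 0 + 0.78×(128−0) = 0 + 99.84 = 99.84 → 100
  → #9C6464
64% tint:
  R: 255 + 0 = 255 → 255
  G: 0 + 0.64×(255−0) = 0 + 163.2 = 163.2 → 163
  B: 0 + 0.64×(255−0) = 0 + 163.2 = 163.2 → 163
  → #FFA3A3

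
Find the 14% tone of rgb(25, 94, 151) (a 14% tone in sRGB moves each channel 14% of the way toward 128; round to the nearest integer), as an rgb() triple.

Per channel, c → c + 0.14(128 − c):
  R: 25 + 0.14×(128−25) = 25 + 14.42 = 39.42 → 39
  G: 94 + 0.14×(128−94) = 94 + 4.76 = 98.76 → 99
  B: 151 − 3.22 = 147.78 → 148

rgb(39, 99, 148)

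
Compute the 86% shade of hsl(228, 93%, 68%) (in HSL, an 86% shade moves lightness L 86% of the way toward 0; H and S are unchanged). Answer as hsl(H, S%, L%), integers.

hsl(228, 93%, 10%)

L moves 86% from 68 toward 0: 68 − 58.48 = 9.52 → 10.
H and S are unchanged.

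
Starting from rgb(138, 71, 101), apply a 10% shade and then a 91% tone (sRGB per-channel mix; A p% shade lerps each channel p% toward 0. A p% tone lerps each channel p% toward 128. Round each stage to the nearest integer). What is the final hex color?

A 10% shade moves each channel 10% toward 0:
  R: 138 + 0.1×(0−138) = 138 − 13.8 = 124.2 → 124
  G: 71 − 7.1 = 63.9 → 64
  B: 101 + 0.1×(0−101) = 101 − 10.1 = 90.9 → 91
After the shade: rgb(124, 64, 91) = #7C405B.
Per channel, c → c + 0.91(128 − c):
  R: 124 + 0.91×(128−124) = 124 + 3.64 = 127.64 → 128
  G: 64 + 0.91×(128−64) = 64 + 58.24 = 122.24 → 122
  B: 91 + 33.67 = 124.67 → 125
rgb(128, 122, 125) = #807A7D.

#807A7D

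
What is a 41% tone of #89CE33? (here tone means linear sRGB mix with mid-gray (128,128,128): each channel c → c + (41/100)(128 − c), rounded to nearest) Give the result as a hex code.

#85AE53

#89CE33 is rgb(137, 206, 51).
Per channel, c → c + 0.41(128 − c):
  R: 137 + 0.41×(128−137) = 137 − 3.69 = 133.31 → 133
  G: 206 + 0.41×(128−206) = 206 − 31.98 = 174.02 → 174
  B: 51 + 31.57 = 82.57 → 83
rgb(133, 174, 83) = #85AE53.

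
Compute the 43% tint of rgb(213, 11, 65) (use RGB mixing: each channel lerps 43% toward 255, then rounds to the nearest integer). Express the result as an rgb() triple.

Per channel, c → c + 0.43(255 − c):
  R: 213 + 0.43×(255−213) = 213 + 18.06 = 231.06 → 231
  G: 11 + 0.43×(255−11) = 11 + 104.92 = 115.92 → 116
  B: 65 + 0.43×(255−65) = 65 + 81.7 = 146.7 → 147

rgb(231, 116, 147)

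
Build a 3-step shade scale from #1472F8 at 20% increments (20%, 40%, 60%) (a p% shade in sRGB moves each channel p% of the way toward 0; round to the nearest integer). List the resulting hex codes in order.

#1472F8 is rgb(20, 114, 248).
20%: (20 − 4 = 16→16, 114 − 22.8 = 91.2→91, 248 − 49.6 = 198.4→198) → #105BC6
40%: (20 − 8 = 12→12, 114 − 45.6 = 68.4→68, 248 − 99.2 = 148.8→149) → #0C4495
60%: (20 − 12 = 8→8, 114 − 68.4 = 45.6→46, 248 − 148.8 = 99.2→99) → #082E63

#105BC6, #0C4495, #082E63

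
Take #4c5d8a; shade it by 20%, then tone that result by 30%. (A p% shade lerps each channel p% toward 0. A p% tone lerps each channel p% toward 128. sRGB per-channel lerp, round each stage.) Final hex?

#515a73

#4c5d8a is rgb(76, 93, 138).
Per channel, c → c + 0.2(0 − c):
  R: 76 + 0.2×(0−76) = 76 − 15.2 = 60.8 → 61
  G: 93 + 0.2×(0−93) = 93 − 18.6 = 74.4 → 74
  B: 138 + 0.2×(0−138) = 138 − 27.6 = 110.4 → 110
After the shade: rgb(61, 74, 110) = #3d4a6e.
Per channel, c → c + 0.3(128 − c):
  R: 61 + 0.3×(128−61) = 61 + 20.1 = 81.1 → 81
  G: 74 + 0.3×(128−74) = 74 + 16.2 = 90.2 → 90
  B: 110 + 0.3×(128−110) = 110 + 5.4 = 115.4 → 115
rgb(81, 90, 115) = #515a73.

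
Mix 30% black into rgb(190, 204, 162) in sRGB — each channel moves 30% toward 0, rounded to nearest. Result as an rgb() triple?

rgb(133, 143, 113)

A 30% shade moves each channel 30% toward 0:
  R: 190 + 0.3×(0−190) = 190 − 57 = 133 → 133
  G: 204 + 0.3×(0−204) = 204 − 61.2 = 142.8 → 143
  B: 162 − 48.6 = 113.4 → 113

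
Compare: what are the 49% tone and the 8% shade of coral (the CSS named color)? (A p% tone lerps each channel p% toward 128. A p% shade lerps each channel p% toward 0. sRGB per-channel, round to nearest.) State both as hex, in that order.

#c17f68, #eb754a

CSS coral is rgb(255, 127, 80).
49% tone:
  R: 255 + 0.49×(128−255) = 255 − 62.23 = 192.77 → 193
  G: 127 + 0.49 = 127.49 → 127
  B: 80 + 0.49×(128−80) = 80 + 23.52 = 103.52 → 104
  → #c17f68
8% shade:
  R: 255 + 0.08×(0−255) = 255 − 20.4 = 234.6 → 235
  G: 127 − 10.16 = 116.84 → 117
  B: 80 + 0.08×(0−80) = 80 − 6.4 = 73.6 → 74
  → #eb754a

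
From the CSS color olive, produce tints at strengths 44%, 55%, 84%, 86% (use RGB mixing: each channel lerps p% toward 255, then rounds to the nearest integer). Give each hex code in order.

CSS olive is rgb(128, 128, 0).
44%: (128 + 55.88 = 183.88→184, 128 + 55.88 = 183.88→184, 0 + 112.2 = 112.2→112) → #b8b870
55%: (128 + 69.85 = 197.85→198, 128 + 69.85 = 197.85→198, 0 + 140.25 = 140.25→140) → #c6c68c
84%: (128 + 106.68 = 234.68→235, 128 + 106.68 = 234.68→235, 0 + 214.2 = 214.2→214) → #ebebd6
86%: (128 + 109.22 = 237.22→237, 128 + 109.22 = 237.22→237, 0 + 219.3 = 219.3→219) → #ededdb

#b8b870, #c6c68c, #ebebd6, #ededdb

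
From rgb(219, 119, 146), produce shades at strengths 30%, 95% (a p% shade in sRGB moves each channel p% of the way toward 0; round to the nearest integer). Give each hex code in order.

#995366, #0b0607

30%: (219 − 65.7 = 153.3→153, 119 − 35.7 = 83.3→83, 146 − 43.8 = 102.2→102) → #995366
95%: (219 − 208.05 = 10.95→11, 119 − 113.05 = 5.95→6, 146 − 138.7 = 7.3→7) → #0b0607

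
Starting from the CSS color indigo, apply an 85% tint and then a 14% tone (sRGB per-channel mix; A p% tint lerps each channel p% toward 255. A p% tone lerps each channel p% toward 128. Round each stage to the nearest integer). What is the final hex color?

CSS indigo is rgb(75, 0, 130).
Per channel, c → c + 0.85(255 − c):
  R: 75 + 0.85×(255−75) = 75 + 153 = 228 → 228
  G: 0 + 216.75 = 216.75 → 217
  B: 130 + 106.25 = 236.25 → 236
After the tint: rgb(228, 217, 236) = #e4d9ec.
Lerp each channel 14% toward 128:
  R: 228 + 0.14×(128−228) = 228 − 14 = 214 → 214
  G: 217 + 0.14×(128−217) = 217 − 12.46 = 204.54 → 205
  B: 236 − 15.12 = 220.88 → 221
rgb(214, 205, 221) = #d6cddd.

#d6cddd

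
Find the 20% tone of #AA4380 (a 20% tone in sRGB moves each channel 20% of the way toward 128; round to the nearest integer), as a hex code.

#A24F80

#AA4380 is rgb(170, 67, 128).
A 20% tone moves each channel 20% toward 128:
  R: 170 + 0.2×(128−170) = 170 − 8.4 = 161.6 → 162
  G: 67 + 12.2 = 79.2 → 79
  B: 128 + 0 = 128 → 128
rgb(162, 79, 128) = #A24F80.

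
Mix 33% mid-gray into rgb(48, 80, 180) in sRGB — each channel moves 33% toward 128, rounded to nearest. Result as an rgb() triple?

Per channel, c → c + 0.33(128 − c):
  R: 48 + 0.33×(128−48) = 48 + 26.4 = 74.4 → 74
  G: 80 + 0.33×(128−80) = 80 + 15.84 = 95.84 → 96
  B: 180 + 0.33×(128−180) = 180 − 17.16 = 162.84 → 163

rgb(74, 96, 163)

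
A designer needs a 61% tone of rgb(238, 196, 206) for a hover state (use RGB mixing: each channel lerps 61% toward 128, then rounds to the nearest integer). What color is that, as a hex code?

#ab9b9e

Lerp each channel 61% toward 128:
  R: 238 + 0.61×(128−238) = 238 − 67.1 = 170.9 → 171
  G: 196 + 0.61×(128−196) = 196 − 41.48 = 154.52 → 155
  B: 206 + 0.61×(128−206) = 206 − 47.58 = 158.42 → 158
rgb(171, 155, 158) = #ab9b9e.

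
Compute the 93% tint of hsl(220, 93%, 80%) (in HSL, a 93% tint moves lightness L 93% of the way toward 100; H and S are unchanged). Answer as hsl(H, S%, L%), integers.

hsl(220, 93%, 99%)

L moves 93% from 80 toward 100: 80 + 18.6 = 98.6 → 99.
H and S are unchanged.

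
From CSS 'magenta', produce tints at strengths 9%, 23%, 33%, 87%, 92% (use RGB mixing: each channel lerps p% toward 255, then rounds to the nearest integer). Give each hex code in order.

#FF17FF, #FF3BFF, #FF54FF, #FFDEFF, #FFEBFF

CSS magenta is rgb(255, 0, 255).
9%: (255→255, 0 + 22.95 = 22.95→23, 255→255) → #FF17FF
23%: (255→255, 0 + 58.65 = 58.65→59, 255→255) → #FF3BFF
33%: (255→255, 0 + 84.15 = 84.15→84, 255→255) → #FF54FF
87%: (255→255, 0 + 221.85 = 221.85→222, 255→255) → #FFDEFF
92%: (255→255, 0 + 234.6 = 234.6→235, 255→255) → #FFEBFF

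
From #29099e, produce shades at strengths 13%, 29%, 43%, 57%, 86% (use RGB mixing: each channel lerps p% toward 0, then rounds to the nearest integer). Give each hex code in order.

#240889, #1d0670, #17055a, #120444, #060116

#29099e is rgb(41, 9, 158).
13%: (41 − 5.33 = 35.67→36, 9 − 1.17 = 7.83→8, 158 − 20.54 = 137.46→137) → #240889
29%: (41 − 11.89 = 29.11→29, 9 − 2.61 = 6.39→6, 158 − 45.82 = 112.18→112) → #1d0670
43%: (41 − 17.63 = 23.37→23, 9 − 3.87 = 5.13→5, 158 − 67.94 = 90.06→90) → #17055a
57%: (41 − 23.37 = 17.63→18, 9 − 5.13 = 3.87→4, 158 − 90.06 = 67.94→68) → #120444
86%: (41 − 35.26 = 5.74→6, 9 − 7.74 = 1.26→1, 158 − 135.88 = 22.12→22) → #060116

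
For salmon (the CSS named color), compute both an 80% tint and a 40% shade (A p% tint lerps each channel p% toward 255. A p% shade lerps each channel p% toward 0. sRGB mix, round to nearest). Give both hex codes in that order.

#FEE6E3, #964D44

CSS salmon is rgb(250, 128, 114).
80% tint:
  R: 250 + 0.8×(255−250) = 250 + 4 = 254 → 254
  G: 128 + 0.8×(255−128) = 128 + 101.6 = 229.6 → 230
  B: 114 + 0.8×(255−114) = 114 + 112.8 = 226.8 → 227
  → #FEE6E3
40% shade:
  R: 250 − 100 = 150 → 150
  G: 128 − 51.2 = 76.8 → 77
  B: 114 − 45.6 = 68.4 → 68
  → #964D44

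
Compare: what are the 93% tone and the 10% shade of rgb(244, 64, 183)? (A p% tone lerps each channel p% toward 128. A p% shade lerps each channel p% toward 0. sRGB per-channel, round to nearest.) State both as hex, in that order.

#887C84, #DC3AA5

93% tone:
  R: 244 + 0.93×(128−244) = 244 − 107.88 = 136.12 → 136
  G: 64 + 0.93×(128−64) = 64 + 59.52 = 123.52 → 124
  B: 183 − 51.15 = 131.85 → 132
  → #887C84
10% shade:
  R: 244 + 0.1×(0−244) = 244 − 24.4 = 219.6 → 220
  G: 64 + 0.1×(0−64) = 64 − 6.4 = 57.6 → 58
  B: 183 + 0.1×(0−183) = 183 − 18.3 = 164.7 → 165
  → #DC3AA5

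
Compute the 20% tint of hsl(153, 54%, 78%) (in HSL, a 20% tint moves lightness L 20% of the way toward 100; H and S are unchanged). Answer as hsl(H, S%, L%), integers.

hsl(153, 54%, 82%)

L moves 20% from 78 toward 100: 78 + 4.4 = 82.4 → 82.
H and S are unchanged.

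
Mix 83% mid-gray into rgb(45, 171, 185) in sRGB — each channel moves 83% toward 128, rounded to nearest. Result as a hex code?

#72878A

Lerp each channel 83% toward 128:
  R: 45 + 0.83×(128−45) = 45 + 68.89 = 113.89 → 114
  G: 171 − 35.69 = 135.31 → 135
  B: 185 − 47.31 = 137.69 → 138
rgb(114, 135, 138) = #72878A.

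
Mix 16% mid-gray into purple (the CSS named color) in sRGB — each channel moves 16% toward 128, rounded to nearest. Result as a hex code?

CSS purple is rgb(128, 0, 128).
Lerp each channel 16% toward 128:
  R: 128 + 0.16×(128−128) = 128 + 0 = 128 → 128
  G: 0 + 0.16×(128−0) = 0 + 20.48 = 20.48 → 20
  B: 128 + 0.16×(128−128) = 128 + 0 = 128 → 128
rgb(128, 20, 128) = #801480.

#801480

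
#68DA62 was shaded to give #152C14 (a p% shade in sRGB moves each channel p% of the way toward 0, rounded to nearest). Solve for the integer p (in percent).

#68DA62 is rgb(104, 218, 98); #152C14 is rgb(21, 44, 20).
On the G channel (widest range): 44 ≈ 218 + (p/100)(0 − 218), so p ≈ 100×(44 − 218)/(0 − 218) = -17400/-218 = 79.82.
p = 80 reproduces all three channels after rounding.

80%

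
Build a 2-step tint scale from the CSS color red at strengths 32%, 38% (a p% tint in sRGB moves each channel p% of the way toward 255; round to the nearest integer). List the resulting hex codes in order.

CSS red is rgb(255, 0, 0).
32%: (255→255, 0 + 81.6 = 81.6→82, 0 + 81.6 = 81.6→82) → #FF5252
38%: (255→255, 0 + 96.9 = 96.9→97, 0 + 96.9 = 96.9→97) → #FF6161

#FF5252, #FF6161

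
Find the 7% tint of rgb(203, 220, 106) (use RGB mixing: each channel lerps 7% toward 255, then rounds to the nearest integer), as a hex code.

#CFDE74

Lerp each channel 7% toward 255:
  R: 203 + 0.07×(255−203) = 203 + 3.64 = 206.64 → 207
  G: 220 + 0.07×(255−220) = 220 + 2.45 = 222.45 → 222
  B: 106 + 0.07×(255−106) = 106 + 10.43 = 116.43 → 116
rgb(207, 222, 116) = #CFDE74.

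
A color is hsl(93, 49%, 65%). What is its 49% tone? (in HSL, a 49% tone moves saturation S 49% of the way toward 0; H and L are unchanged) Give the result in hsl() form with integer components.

hsl(93, 25%, 65%)

S moves 49% from 49 toward 0: 49 − 24.01 = 24.99 → 25.
H and L are unchanged.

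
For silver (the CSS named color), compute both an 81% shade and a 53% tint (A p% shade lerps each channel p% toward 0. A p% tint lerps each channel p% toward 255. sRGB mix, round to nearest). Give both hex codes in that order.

CSS silver is rgb(192, 192, 192).
81% shade:
  R: 192 + 0.81×(0−192) = 192 − 155.52 = 36.48 → 36
  G: 192 − 155.52 = 36.48 → 36
  B: 192 + 0.81×(0−192) = 192 − 155.52 = 36.48 → 36
  → #242424
53% tint:
  R: 192 + 0.53×(255−192) = 192 + 33.39 = 225.39 → 225
  G: 192 + 0.53×(255−192) = 192 + 33.39 = 225.39 → 225
  B: 192 + 0.53×(255−192) = 192 + 33.39 = 225.39 → 225
  → #e1e1e1

#242424, #e1e1e1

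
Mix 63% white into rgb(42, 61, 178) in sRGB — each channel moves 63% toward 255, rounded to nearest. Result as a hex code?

Per channel, c → c + 0.63(255 − c):
  R: 42 + 0.63×(255−42) = 42 + 134.19 = 176.19 → 176
  G: 61 + 0.63×(255−61) = 61 + 122.22 = 183.22 → 183
  B: 178 + 0.63×(255−178) = 178 + 48.51 = 226.51 → 227
rgb(176, 183, 227) = #b0b7e3.

#b0b7e3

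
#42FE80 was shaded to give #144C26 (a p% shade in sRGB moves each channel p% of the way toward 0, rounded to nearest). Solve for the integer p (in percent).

#42FE80 is rgb(66, 254, 128); #144C26 is rgb(20, 76, 38).
On the G channel (widest range): 76 ≈ 254 + (p/100)(0 − 254), so p ≈ 100×(76 − 254)/(0 − 254) = -17800/-254 = 70.08.
p = 70 reproduces all three channels after rounding.

70%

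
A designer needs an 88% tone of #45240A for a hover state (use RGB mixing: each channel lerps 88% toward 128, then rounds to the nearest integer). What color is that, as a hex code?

#45240A is rgb(69, 36, 10).
Lerp each channel 88% toward 128:
  R: 69 + 51.92 = 120.92 → 121
  G: 36 + 0.88×(128−36) = 36 + 80.96 = 116.96 → 117
  B: 10 + 0.88×(128−10) = 10 + 103.84 = 113.84 → 114
rgb(121, 117, 114) = #797572.

#797572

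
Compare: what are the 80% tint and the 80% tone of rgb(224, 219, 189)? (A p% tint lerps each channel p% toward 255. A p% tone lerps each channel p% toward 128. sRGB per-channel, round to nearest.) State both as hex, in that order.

#F9F8F2, #93928C

80% tint:
  R: 224 + 24.8 = 248.8 → 249
  G: 219 + 0.8×(255−219) = 219 + 28.8 = 247.8 → 248
  B: 189 + 52.8 = 241.8 → 242
  → #F9F8F2
80% tone:
  R: 224 + 0.8×(128−224) = 224 − 76.8 = 147.2 → 147
  G: 219 − 72.8 = 146.2 → 146
  B: 189 + 0.8×(128−189) = 189 − 48.8 = 140.2 → 140
  → #93928C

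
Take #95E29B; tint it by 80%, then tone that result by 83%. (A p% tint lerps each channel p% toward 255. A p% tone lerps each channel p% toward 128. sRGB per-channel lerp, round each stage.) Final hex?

#929592

#95E29B is rgb(149, 226, 155).
Per channel, c → c + 0.8(255 − c):
  R: 149 + 0.8×(255−149) = 149 + 84.8 = 233.8 → 234
  G: 226 + 0.8×(255−226) = 226 + 23.2 = 249.2 → 249
  B: 155 + 80 = 235 → 235
After the tint: rgb(234, 249, 235) = #EAF9EB.
An 83% tone moves each channel 83% toward 128:
  R: 234 − 87.98 = 146.02 → 146
  G: 249 − 100.43 = 148.57 → 149
  B: 235 − 88.81 = 146.19 → 146
rgb(146, 149, 146) = #929592.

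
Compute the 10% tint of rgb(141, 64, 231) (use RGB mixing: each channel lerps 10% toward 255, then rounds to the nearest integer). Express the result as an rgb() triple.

Per channel, c → c + 0.1(255 − c):
  R: 141 + 0.1×(255−141) = 141 + 11.4 = 152.4 → 152
  G: 64 + 19.1 = 83.1 → 83
  B: 231 + 0.1×(255−231) = 231 + 2.4 = 233.4 → 233

rgb(152, 83, 233)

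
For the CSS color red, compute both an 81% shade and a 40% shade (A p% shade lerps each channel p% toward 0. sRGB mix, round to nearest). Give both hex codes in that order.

#300000, #990000

CSS red is rgb(255, 0, 0).
81% shade:
  R: 255 + 0.81×(0−255) = 255 − 206.55 = 48.45 → 48
  G: 0 + 0.81×(0−0) = 0 + 0 = 0 → 0
  B: 0 + 0.81×(0−0) = 0 + 0 = 0 → 0
  → #300000
40% shade:
  R: 255 + 0.4×(0−255) = 255 − 102 = 153 → 153
  G: 0 + 0.4×(0−0) = 0 + 0 = 0 → 0
  B: 0 + 0.4×(0−0) = 0 + 0 = 0 → 0
  → #990000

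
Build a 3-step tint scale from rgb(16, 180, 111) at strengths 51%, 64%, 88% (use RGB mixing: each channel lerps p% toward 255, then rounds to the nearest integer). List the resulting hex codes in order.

51%: (16 + 121.89 = 137.89→138, 180 + 38.25 = 218.25→218, 111 + 73.44 = 184.44→184) → #8ADAB8
64%: (16 + 152.96 = 168.96→169, 180 + 48 = 228→228, 111 + 92.16 = 203.16→203) → #A9E4CB
88%: (16 + 210.32 = 226.32→226, 180 + 66 = 246→246, 111 + 126.72 = 237.72→238) → #E2F6EE

#8ADAB8, #A9E4CB, #E2F6EE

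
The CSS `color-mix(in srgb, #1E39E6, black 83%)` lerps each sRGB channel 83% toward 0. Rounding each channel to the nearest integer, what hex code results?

#050A27

#1E39E6 is rgb(30, 57, 230).
Lerp each channel 83% toward 0:
  R: 30 − 24.9 = 5.1 → 5
  G: 57 + 0.83×(0−57) = 57 − 47.31 = 9.69 → 10
  B: 230 − 190.9 = 39.1 → 39
rgb(5, 10, 39) = #050A27.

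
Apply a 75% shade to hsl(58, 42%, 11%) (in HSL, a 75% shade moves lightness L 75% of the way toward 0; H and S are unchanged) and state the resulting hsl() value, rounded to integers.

L moves 75% from 11 toward 0: 11 − 8.25 = 2.75 → 3.
H and S are unchanged.

hsl(58, 42%, 3%)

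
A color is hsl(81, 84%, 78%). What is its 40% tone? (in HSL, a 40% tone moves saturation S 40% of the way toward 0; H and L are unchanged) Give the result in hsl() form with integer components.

hsl(81, 50%, 78%)

S moves 40% from 84 toward 0: 84 − 33.6 = 50.4 → 50.
H and L are unchanged.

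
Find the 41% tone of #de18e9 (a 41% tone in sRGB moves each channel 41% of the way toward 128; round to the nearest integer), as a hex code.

#de18e9 is rgb(222, 24, 233).
A 41% tone moves each channel 41% toward 128:
  R: 222 − 38.54 = 183.46 → 183
  G: 24 + 0.41×(128−24) = 24 + 42.64 = 66.64 → 67
  B: 233 + 0.41×(128−233) = 233 − 43.05 = 189.95 → 190
rgb(183, 67, 190) = #b743be.

#b743be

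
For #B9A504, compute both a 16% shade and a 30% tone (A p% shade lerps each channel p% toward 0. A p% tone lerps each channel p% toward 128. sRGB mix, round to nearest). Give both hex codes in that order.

#9B8B03, #A89A29

#B9A504 is rgb(185, 165, 4).
16% shade:
  R: 185 + 0.16×(0−185) = 185 − 29.6 = 155.4 → 155
  G: 165 + 0.16×(0−165) = 165 − 26.4 = 138.6 → 139
  B: 4 + 0.16×(0−4) = 4 − 0.64 = 3.36 → 3
  → #9B8B03
30% tone:
  R: 185 + 0.3×(128−185) = 185 − 17.1 = 167.9 → 168
  G: 165 − 11.1 = 153.9 → 154
  B: 4 + 0.3×(128−4) = 4 + 37.2 = 41.2 → 41
  → #A89A29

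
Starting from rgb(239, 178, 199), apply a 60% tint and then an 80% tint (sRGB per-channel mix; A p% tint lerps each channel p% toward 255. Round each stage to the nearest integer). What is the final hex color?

Per channel, c → c + 0.6(255 − c):
  R: 239 + 0.6×(255−239) = 239 + 9.6 = 248.6 → 249
  G: 178 + 0.6×(255−178) = 178 + 46.2 = 224.2 → 224
  B: 199 + 33.6 = 232.6 → 233
After the tint: rgb(249, 224, 233) = #F9E0E9.
Lerp each channel 80% toward 255:
  R: 249 + 0.8×(255−249) = 249 + 4.8 = 253.8 → 254
  G: 224 + 24.8 = 248.8 → 249
  B: 233 + 17.6 = 250.6 → 251
rgb(254, 249, 251) = #FEF9FB.

#FEF9FB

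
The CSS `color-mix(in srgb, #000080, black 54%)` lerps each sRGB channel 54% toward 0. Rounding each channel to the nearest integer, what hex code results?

#00003B

#000080 is rgb(0, 0, 128).
A 54% shade moves each channel 54% toward 0:
  R: 0 + 0.54×(0−0) = 0 + 0 = 0 → 0
  G: 0 + 0.54×(0−0) = 0 + 0 = 0 → 0
  B: 128 + 0.54×(0−128) = 128 − 69.12 = 58.88 → 59
rgb(0, 0, 59) = #00003B.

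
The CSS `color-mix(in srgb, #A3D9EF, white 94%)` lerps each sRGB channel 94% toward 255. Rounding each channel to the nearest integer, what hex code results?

#A3D9EF is rgb(163, 217, 239).
Lerp each channel 94% toward 255:
  R: 163 + 0.94×(255−163) = 163 + 86.48 = 249.48 → 249
  G: 217 + 0.94×(255−217) = 217 + 35.72 = 252.72 → 253
  B: 239 + 0.94×(255−239) = 239 + 15.04 = 254.04 → 254
rgb(249, 253, 254) = #F9FDFE.

#F9FDFE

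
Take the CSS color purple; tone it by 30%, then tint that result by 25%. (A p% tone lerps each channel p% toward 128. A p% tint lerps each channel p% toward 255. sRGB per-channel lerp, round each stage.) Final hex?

#A05CA0

CSS purple is rgb(128, 0, 128).
A 30% tone moves each channel 30% toward 128:
  R: 128 + 0.3×(128−128) = 128 + 0 = 128 → 128
  G: 0 + 0.3×(128−0) = 0 + 38.4 = 38.4 → 38
  B: 128 + 0 = 128 → 128
After the tone: rgb(128, 38, 128) = #802680.
Lerp each channel 25% toward 255:
  R: 128 + 0.25×(255−128) = 128 + 31.75 = 159.75 → 160
  G: 38 + 0.25×(255−38) = 38 + 54.25 = 92.25 → 92
  B: 128 + 31.75 = 159.75 → 160
rgb(160, 92, 160) = #A05CA0.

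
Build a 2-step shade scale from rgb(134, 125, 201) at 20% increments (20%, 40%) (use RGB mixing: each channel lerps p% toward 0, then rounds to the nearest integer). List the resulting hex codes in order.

20%: (134 − 26.8 = 107.2→107, 125 − 25 = 100→100, 201 − 40.2 = 160.8→161) → #6B64A1
40%: (134 − 53.6 = 80.4→80, 125 − 50 = 75→75, 201 − 80.4 = 120.6→121) → #504B79

#6B64A1, #504B79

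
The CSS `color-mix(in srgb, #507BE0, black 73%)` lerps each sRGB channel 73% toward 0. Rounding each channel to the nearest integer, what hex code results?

#507BE0 is rgb(80, 123, 224).
Per channel, c → c + 0.73(0 − c):
  R: 80 − 58.4 = 21.6 → 22
  G: 123 + 0.73×(0−123) = 123 − 89.79 = 33.21 → 33
  B: 224 + 0.73×(0−224) = 224 − 163.52 = 60.48 → 60
rgb(22, 33, 60) = #16213C.

#16213C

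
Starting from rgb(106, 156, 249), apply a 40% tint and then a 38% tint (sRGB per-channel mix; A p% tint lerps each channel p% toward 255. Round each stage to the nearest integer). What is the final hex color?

Per channel, c → c + 0.4(255 − c):
  R: 106 + 0.4×(255−106) = 106 + 59.6 = 165.6 → 166
  G: 156 + 39.6 = 195.6 → 196
  B: 249 + 0.4×(255−249) = 249 + 2.4 = 251.4 → 251
After the tint: rgb(166, 196, 251) = #a6c4fb.
A 38% tint moves each channel 38% toward 255:
  R: 166 + 33.82 = 199.82 → 200
  G: 196 + 0.38×(255−196) = 196 + 22.42 = 218.42 → 218
  B: 251 + 1.52 = 252.52 → 253
rgb(200, 218, 253) = #c8dafd.

#c8dafd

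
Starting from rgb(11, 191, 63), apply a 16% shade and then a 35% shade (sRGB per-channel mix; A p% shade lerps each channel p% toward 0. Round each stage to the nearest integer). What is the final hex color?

#066822

Lerp each channel 16% toward 0:
  R: 11 − 1.76 = 9.24 → 9
  G: 191 + 0.16×(0−191) = 191 − 30.56 = 160.44 → 160
  B: 63 + 0.16×(0−63) = 63 − 10.08 = 52.92 → 53
After the shade: rgb(9, 160, 53) = #09a035.
A 35% shade moves each channel 35% toward 0:
  R: 9 + 0.35×(0−9) = 9 − 3.15 = 5.85 → 6
  G: 160 − 56 = 104 → 104
  B: 53 − 18.55 = 34.45 → 34
rgb(6, 104, 34) = #066822.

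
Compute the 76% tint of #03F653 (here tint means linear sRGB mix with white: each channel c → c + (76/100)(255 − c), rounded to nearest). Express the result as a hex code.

#03F653 is rgb(3, 246, 83).
Lerp each channel 76% toward 255:
  R: 3 + 0.76×(255−3) = 3 + 191.52 = 194.52 → 195
  G: 246 + 0.76×(255−246) = 246 + 6.84 = 252.84 → 253
  B: 83 + 0.76×(255−83) = 83 + 130.72 = 213.72 → 214
rgb(195, 253, 214) = #C3FDD6.

#C3FDD6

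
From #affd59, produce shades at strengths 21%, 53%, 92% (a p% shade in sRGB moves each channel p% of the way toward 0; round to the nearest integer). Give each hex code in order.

#8ac846, #52772a, #0e1407

#affd59 is rgb(175, 253, 89).
21%: (175 − 36.75 = 138.25→138, 253 − 53.13 = 199.87→200, 89 − 18.69 = 70.31→70) → #8ac846
53%: (175 − 92.75 = 82.25→82, 253 − 134.09 = 118.91→119, 89 − 47.17 = 41.83→42) → #52772a
92%: (175 − 161 = 14→14, 253 − 232.76 = 20.24→20, 89 − 81.88 = 7.12→7) → #0e1407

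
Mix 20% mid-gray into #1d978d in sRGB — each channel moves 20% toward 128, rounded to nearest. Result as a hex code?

#31928a

#1d978d is rgb(29, 151, 141).
Lerp each channel 20% toward 128:
  R: 29 + 19.8 = 48.8 → 49
  G: 151 − 4.6 = 146.4 → 146
  B: 141 + 0.2×(128−141) = 141 − 2.6 = 138.4 → 138
rgb(49, 146, 138) = #31928a.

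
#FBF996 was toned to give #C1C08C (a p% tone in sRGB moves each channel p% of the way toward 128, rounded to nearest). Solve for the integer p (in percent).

#FBF996 is rgb(251, 249, 150); #C1C08C is rgb(193, 192, 140).
On the R channel (widest range): 193 ≈ 251 + (p/100)(128 − 251), so p ≈ 100×(193 − 251)/(128 − 251) = -5800/-123 = 47.15.
p = 47 reproduces all three channels after rounding.

47%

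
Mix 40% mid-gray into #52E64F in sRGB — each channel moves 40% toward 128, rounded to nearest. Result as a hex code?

#64BD63

#52E64F is rgb(82, 230, 79).
Per channel, c → c + 0.4(128 − c):
  R: 82 + 0.4×(128−82) = 82 + 18.4 = 100.4 → 100
  G: 230 + 0.4×(128−230) = 230 − 40.8 = 189.2 → 189
  B: 79 + 19.6 = 98.6 → 99
rgb(100, 189, 99) = #64BD63.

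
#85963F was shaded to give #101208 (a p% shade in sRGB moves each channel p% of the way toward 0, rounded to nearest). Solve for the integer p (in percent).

88%

#85963F is rgb(133, 150, 63); #101208 is rgb(16, 18, 8).
On the G channel (widest range): 18 ≈ 150 + (p/100)(0 − 150), so p ≈ 100×(18 − 150)/(0 − 150) = -13200/-150 = 88.00.
p = 88 reproduces all three channels after rounding.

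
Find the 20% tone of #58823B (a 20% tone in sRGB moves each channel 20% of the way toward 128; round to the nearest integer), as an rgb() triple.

#58823B is rgb(88, 130, 59).
A 20% tone moves each channel 20% toward 128:
  R: 88 + 0.2×(128−88) = 88 + 8 = 96 → 96
  G: 130 − 0.4 = 129.6 → 130
  B: 59 + 0.2×(128−59) = 59 + 13.8 = 72.8 → 73

rgb(96, 130, 73)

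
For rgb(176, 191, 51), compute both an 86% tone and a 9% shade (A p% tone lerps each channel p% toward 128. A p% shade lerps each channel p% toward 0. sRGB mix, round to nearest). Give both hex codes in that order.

86% tone:
  R: 176 + 0.86×(128−176) = 176 − 41.28 = 134.72 → 135
  G: 191 + 0.86×(128−191) = 191 − 54.18 = 136.82 → 137
  B: 51 + 0.86×(128−51) = 51 + 66.22 = 117.22 → 117
  → #878975
9% shade:
  R: 176 + 0.09×(0−176) = 176 − 15.84 = 160.16 → 160
  G: 191 + 0.09×(0−191) = 191 − 17.19 = 173.81 → 174
  B: 51 − 4.59 = 46.41 → 46
  → #a0ae2e

#878975, #a0ae2e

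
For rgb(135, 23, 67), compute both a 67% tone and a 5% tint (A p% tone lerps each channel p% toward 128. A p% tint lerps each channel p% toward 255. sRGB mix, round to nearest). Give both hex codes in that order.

#825d6c, #8d234c

67% tone:
  R: 135 + 0.67×(128−135) = 135 − 4.69 = 130.31 → 130
  G: 23 + 70.35 = 93.35 → 93
  B: 67 + 0.67×(128−67) = 67 + 40.87 = 107.87 → 108
  → #825d6c
5% tint:
  R: 135 + 0.05×(255−135) = 135 + 6 = 141 → 141
  G: 23 + 0.05×(255−23) = 23 + 11.6 = 34.6 → 35
  B: 67 + 9.4 = 76.4 → 76
  → #8d234c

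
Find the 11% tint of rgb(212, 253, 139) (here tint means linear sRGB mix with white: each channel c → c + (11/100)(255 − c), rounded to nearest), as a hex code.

#D9FD98

An 11% tint moves each channel 11% toward 255:
  R: 212 + 0.11×(255−212) = 212 + 4.73 = 216.73 → 217
  G: 253 + 0.11×(255−253) = 253 + 0.22 = 253.22 → 253
  B: 139 + 12.76 = 151.76 → 152
rgb(217, 253, 152) = #D9FD98.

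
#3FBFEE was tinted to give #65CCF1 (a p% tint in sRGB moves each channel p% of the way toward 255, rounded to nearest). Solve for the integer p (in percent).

#3FBFEE is rgb(63, 191, 238); #65CCF1 is rgb(101, 204, 241).
On the R channel (widest range): 101 ≈ 63 + (p/100)(255 − 63), so p ≈ 100×(101 − 63)/(255 − 63) = 3800/192 = 19.79.
p = 20 reproduces all three channels after rounding.

20%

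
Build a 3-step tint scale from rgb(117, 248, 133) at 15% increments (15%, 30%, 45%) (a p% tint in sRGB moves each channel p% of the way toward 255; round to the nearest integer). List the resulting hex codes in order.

15%: (117 + 20.7 = 137.7→138, 248 + 1.05 = 249.05→249, 133 + 18.3 = 151.3→151) → #8AF997
30%: (117 + 41.4 = 158.4→158, 248 + 2.1 = 250.1→250, 133 + 36.6 = 169.6→170) → #9EFAAA
45%: (117 + 62.1 = 179.1→179, 248 + 3.15 = 251.15→251, 133 + 54.9 = 187.9→188) → #B3FBBC

#8AF997, #9EFAAA, #B3FBBC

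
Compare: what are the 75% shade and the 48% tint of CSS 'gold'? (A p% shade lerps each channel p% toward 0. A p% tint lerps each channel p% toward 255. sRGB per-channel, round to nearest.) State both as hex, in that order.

CSS gold is rgb(255, 215, 0).
75% shade:
  R: 255 + 0.75×(0−255) = 255 − 191.25 = 63.75 → 64
  G: 215 − 161.25 = 53.75 → 54
  B: 0 + 0 = 0 → 0
  → #403600
48% tint:
  R: 255 + 0.48×(255−255) = 255 + 0 = 255 → 255
  G: 215 + 19.2 = 234.2 → 234
  B: 0 + 0.48×(255−0) = 0 + 122.4 = 122.4 → 122
  → #FFEA7A

#403600, #FFEA7A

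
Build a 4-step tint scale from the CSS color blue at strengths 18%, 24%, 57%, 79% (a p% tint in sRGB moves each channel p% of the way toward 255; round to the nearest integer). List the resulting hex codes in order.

CSS blue is rgb(0, 0, 255).
18%: (0 + 45.9 = 45.9→46, 0 + 45.9 = 45.9→46, 255→255) → #2E2EFF
24%: (0 + 61.2 = 61.2→61, 0 + 61.2 = 61.2→61, 255→255) → #3D3DFF
57%: (0 + 145.35 = 145.35→145, 0 + 145.35 = 145.35→145, 255→255) → #9191FF
79%: (0 + 201.45 = 201.45→201, 0 + 201.45 = 201.45→201, 255→255) → #C9C9FF

#2E2EFF, #3D3DFF, #9191FF, #C9C9FF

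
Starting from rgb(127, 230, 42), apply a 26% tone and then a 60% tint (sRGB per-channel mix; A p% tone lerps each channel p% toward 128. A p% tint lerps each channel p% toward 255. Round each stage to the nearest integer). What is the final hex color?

#cceab3

Per channel, c → c + 0.26(128 − c):
  R: 127 + 0.26 = 127.26 → 127
  G: 230 − 26.52 = 203.48 → 203
  B: 42 + 0.26×(128−42) = 42 + 22.36 = 64.36 → 64
After the tone: rgb(127, 203, 64) = #7fcb40.
Per channel, c → c + 0.6(255 − c):
  R: 127 + 0.6×(255−127) = 127 + 76.8 = 203.8 → 204
  G: 203 + 0.6×(255−203) = 203 + 31.2 = 234.2 → 234
  B: 64 + 0.6×(255−64) = 64 + 114.6 = 178.6 → 179
rgb(204, 234, 179) = #cceab3.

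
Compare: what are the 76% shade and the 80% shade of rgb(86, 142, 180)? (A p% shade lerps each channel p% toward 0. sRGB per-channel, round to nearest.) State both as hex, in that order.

#15222B, #111C24

76% shade:
  R: 86 + 0.76×(0−86) = 86 − 65.36 = 20.64 → 21
  G: 142 + 0.76×(0−142) = 142 − 107.92 = 34.08 → 34
  B: 180 − 136.8 = 43.2 → 43
  → #15222B
80% shade:
  R: 86 − 68.8 = 17.2 → 17
  G: 142 + 0.8×(0−142) = 142 − 113.6 = 28.4 → 28
  B: 180 + 0.8×(0−180) = 180 − 144 = 36 → 36
  → #111C24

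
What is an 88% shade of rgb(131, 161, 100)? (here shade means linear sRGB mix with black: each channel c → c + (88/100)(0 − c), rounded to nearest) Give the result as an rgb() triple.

rgb(16, 19, 12)

An 88% shade moves each channel 88% toward 0:
  R: 131 + 0.88×(0−131) = 131 − 115.28 = 15.72 → 16
  G: 161 + 0.88×(0−161) = 161 − 141.68 = 19.32 → 19
  B: 100 + 0.88×(0−100) = 100 − 88 = 12 → 12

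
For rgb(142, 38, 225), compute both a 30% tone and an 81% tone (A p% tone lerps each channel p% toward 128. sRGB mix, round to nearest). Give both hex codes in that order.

#8A41C4, #836F92

30% tone:
  R: 142 − 4.2 = 137.8 → 138
  G: 38 + 27 = 65 → 65
  B: 225 + 0.3×(128−225) = 225 − 29.1 = 195.9 → 196
  → #8A41C4
81% tone:
  R: 142 + 0.81×(128−142) = 142 − 11.34 = 130.66 → 131
  G: 38 + 0.81×(128−38) = 38 + 72.9 = 110.9 → 111
  B: 225 − 78.57 = 146.43 → 146
  → #836F92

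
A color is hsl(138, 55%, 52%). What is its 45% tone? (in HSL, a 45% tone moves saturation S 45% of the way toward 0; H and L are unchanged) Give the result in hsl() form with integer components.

S moves 45% from 55 toward 0: 55 − 24.75 = 30.25 → 30.
H and L are unchanged.

hsl(138, 30%, 52%)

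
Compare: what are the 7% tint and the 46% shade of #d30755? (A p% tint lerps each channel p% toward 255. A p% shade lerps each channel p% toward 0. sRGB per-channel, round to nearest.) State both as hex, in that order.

#d30755 is rgb(211, 7, 85).
7% tint:
  R: 211 + 0.07×(255−211) = 211 + 3.08 = 214.08 → 214
  G: 7 + 0.07×(255−7) = 7 + 17.36 = 24.36 → 24
  B: 85 + 0.07×(255−85) = 85 + 11.9 = 96.9 → 97
  → #d61861
46% shade:
  R: 211 + 0.46×(0−211) = 211 − 97.06 = 113.94 → 114
  G: 7 + 0.46×(0−7) = 7 − 3.22 = 3.78 → 4
  B: 85 − 39.1 = 45.9 → 46
  → #72042e

#d61861, #72042e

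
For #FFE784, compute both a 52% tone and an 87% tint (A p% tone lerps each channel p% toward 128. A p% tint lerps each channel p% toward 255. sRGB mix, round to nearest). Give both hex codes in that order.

#FFE784 is rgb(255, 231, 132).
52% tone:
  R: 255 − 66.04 = 188.96 → 189
  G: 231 − 53.56 = 177.44 → 177
  B: 132 − 2.08 = 129.92 → 130
  → #BDB182
87% tint:
  R: 255 + 0.87×(255−255) = 255 + 0 = 255 → 255
  G: 231 + 20.88 = 251.88 → 252
  B: 132 + 0.87×(255−132) = 132 + 107.01 = 239.01 → 239
  → #FFFCEF

#BDB182, #FFFCEF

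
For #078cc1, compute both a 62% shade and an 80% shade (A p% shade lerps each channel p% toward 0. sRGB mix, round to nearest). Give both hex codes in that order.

#078cc1 is rgb(7, 140, 193).
62% shade:
  R: 7 + 0.62×(0−7) = 7 − 4.34 = 2.66 → 3
  G: 140 − 86.8 = 53.2 → 53
  B: 193 − 119.66 = 73.34 → 73
  → #033549
80% shade:
  R: 7 + 0.8×(0−7) = 7 − 5.6 = 1.4 → 1
  G: 140 + 0.8×(0−140) = 140 − 112 = 28 → 28
  B: 193 + 0.8×(0−193) = 193 − 154.4 = 38.6 → 39
  → #011c27

#033549, #011c27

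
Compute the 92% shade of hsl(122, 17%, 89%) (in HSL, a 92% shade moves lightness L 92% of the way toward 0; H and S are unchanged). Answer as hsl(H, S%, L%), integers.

hsl(122, 17%, 7%)

L moves 92% from 89 toward 0: 89 − 81.88 = 7.12 → 7.
H and S are unchanged.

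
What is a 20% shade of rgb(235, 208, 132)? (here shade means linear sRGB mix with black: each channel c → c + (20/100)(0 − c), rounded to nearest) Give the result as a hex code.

Lerp each channel 20% toward 0:
  R: 235 + 0.2×(0−235) = 235 − 47 = 188 → 188
  G: 208 − 41.6 = 166.4 → 166
  B: 132 + 0.2×(0−132) = 132 − 26.4 = 105.6 → 106
rgb(188, 166, 106) = #bca66a.

#bca66a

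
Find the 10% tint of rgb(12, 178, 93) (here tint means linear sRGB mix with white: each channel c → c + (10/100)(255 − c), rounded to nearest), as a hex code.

#24BA6D

Per channel, c → c + 0.1(255 − c):
  R: 12 + 0.1×(255−12) = 12 + 24.3 = 36.3 → 36
  G: 178 + 0.1×(255−178) = 178 + 7.7 = 185.7 → 186
  B: 93 + 0.1×(255−93) = 93 + 16.2 = 109.2 → 109
rgb(36, 186, 109) = #24BA6D.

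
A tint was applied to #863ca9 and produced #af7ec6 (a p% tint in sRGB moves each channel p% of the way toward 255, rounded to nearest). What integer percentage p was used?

#863ca9 is rgb(134, 60, 169); #af7ec6 is rgb(175, 126, 198).
On the G channel (widest range): 126 ≈ 60 + (p/100)(255 − 60), so p ≈ 100×(126 − 60)/(255 − 60) = 6600/195 = 33.85.
p = 34 reproduces all three channels after rounding.

34%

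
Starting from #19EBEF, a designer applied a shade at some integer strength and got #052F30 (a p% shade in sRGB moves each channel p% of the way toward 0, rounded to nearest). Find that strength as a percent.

80%

#19EBEF is rgb(25, 235, 239); #052F30 is rgb(5, 47, 48).
On the B channel (widest range): 48 ≈ 239 + (p/100)(0 − 239), so p ≈ 100×(48 − 239)/(0 − 239) = -19100/-239 = 79.92.
p = 80 reproduces all three channels after rounding.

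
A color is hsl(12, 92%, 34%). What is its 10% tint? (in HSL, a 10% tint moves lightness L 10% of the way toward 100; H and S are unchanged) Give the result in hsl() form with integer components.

hsl(12, 92%, 41%)

L moves 10% from 34 toward 100: 34 + 6.6 = 40.6 → 41.
H and S are unchanged.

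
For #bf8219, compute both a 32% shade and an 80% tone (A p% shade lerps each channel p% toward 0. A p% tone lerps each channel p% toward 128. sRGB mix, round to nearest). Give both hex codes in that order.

#825811, #8d806b

#bf8219 is rgb(191, 130, 25).
32% shade:
  R: 191 − 61.12 = 129.88 → 130
  G: 130 + 0.32×(0−130) = 130 − 41.6 = 88.4 → 88
  B: 25 − 8 = 17 → 17
  → #825811
80% tone:
  R: 191 − 50.4 = 140.6 → 141
  G: 130 − 1.6 = 128.4 → 128
  B: 25 + 82.4 = 107.4 → 107
  → #8d806b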